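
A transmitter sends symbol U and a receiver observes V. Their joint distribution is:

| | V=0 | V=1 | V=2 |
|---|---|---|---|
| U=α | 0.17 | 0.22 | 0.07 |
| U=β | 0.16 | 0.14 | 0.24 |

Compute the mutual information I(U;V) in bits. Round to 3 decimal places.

0.080 bits

Marginals: p(U) = (0.4600, 0.5400), p(V) = (0.3300, 0.3600, 0.3100).
I(U;V) = Σ p(x,y)·log₂[p(x,y)/(p(x)p(y))].
  (α,0): 0.17·log₂(1.1199) = 0.0278
  (α,1): 0.22·log₂(1.3285) = 0.0902
  (α,2): 0.07·log₂(0.4909) = -0.0719
  (β,0): 0.16·log₂(0.8979) = -0.0249
  (β,1): 0.14·log₂(0.7202) = -0.0663
  (β,2): 0.24·log₂(1.4337) = 0.1247
Sum = 0.080 bits.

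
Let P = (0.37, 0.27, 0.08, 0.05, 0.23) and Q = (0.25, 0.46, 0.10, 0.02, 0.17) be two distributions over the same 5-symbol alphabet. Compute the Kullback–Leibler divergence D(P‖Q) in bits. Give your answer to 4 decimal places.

D(P‖Q) = Σ p·log₂(p/q).
  0.37·log₂(0.37/0.25) = 0.20927
  0.27·log₂(0.27/0.46) = -0.20754
  0.08·log₂(0.08/0.10) = -0.02575
  0.05·log₂(0.05/0.02) = 0.06610
  0.23·log₂(0.23/0.17) = 0.10030
D(P‖Q) = 0.1424 bits.

0.1424 bits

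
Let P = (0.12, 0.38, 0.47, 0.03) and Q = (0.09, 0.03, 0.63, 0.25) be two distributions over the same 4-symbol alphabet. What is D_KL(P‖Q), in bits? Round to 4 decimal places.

D(P‖Q) = Σ p·log₂(p/q).
  0.12·log₂(0.12/0.09) = 0.04980
  0.38·log₂(0.38/0.03) = 1.39193
  0.47·log₂(0.47/0.63) = -0.19866
  0.03·log₂(0.03/0.25) = -0.09177
D(P‖Q) = 1.1513 bits.

1.1513 bits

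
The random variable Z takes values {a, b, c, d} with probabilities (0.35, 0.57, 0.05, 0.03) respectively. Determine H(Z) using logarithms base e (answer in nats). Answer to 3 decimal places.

0.943 nats

H(Z) = −Σ p·ln p.
  −(0.35)·ln(0.35) = 0.3674
  −(0.57)·ln(0.57) = 0.3204
  −(0.05)·ln(0.05) = 0.1498
  −(0.03)·ln(0.03) = 0.1052
Sum: 0.3674 + 0.3204 + 0.1498 + 0.1052 = 0.943 nats.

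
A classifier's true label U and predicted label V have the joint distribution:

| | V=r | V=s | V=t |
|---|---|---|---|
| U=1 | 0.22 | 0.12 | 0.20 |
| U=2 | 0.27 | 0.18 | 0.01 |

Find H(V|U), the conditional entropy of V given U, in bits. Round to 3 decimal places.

1.338 bits

Chain rule: H(V|U) = H(U,V) − H(U).
Marginals: p(U) = (0.5400, 0.4600), p(V) = (0.4900, 0.3000, 0.2100).
H(U,V) = 2.3338 bits; H(U) = 0.9954 bits.
H(V|U) = 2.3338 − 0.9954 = 1.338 bits.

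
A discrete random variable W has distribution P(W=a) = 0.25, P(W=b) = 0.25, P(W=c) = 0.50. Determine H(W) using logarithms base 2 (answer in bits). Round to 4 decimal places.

H(W) = −Σ p·log₂ p.
  −(0.25)·log₂(0.25) = 0.50000
  −(0.25)·log₂(0.25) = 0.50000
  −(0.50)·log₂(0.50) = 0.50000
Sum: 0.50000 + 0.50000 + 0.50000 = 1.5000 bits.

1.5000 bits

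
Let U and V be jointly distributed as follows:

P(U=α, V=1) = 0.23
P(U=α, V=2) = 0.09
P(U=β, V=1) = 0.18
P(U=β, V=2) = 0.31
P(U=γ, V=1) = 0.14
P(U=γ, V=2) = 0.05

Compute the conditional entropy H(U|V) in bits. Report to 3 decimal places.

Marginals: p(U) = (0.3200, 0.4900, 0.1900), p(V) = (0.5500, 0.4500).
H(U|V) = Σ p(V) · H(U|V=·).
  V=1: p=0.5500, H(U|V=1) = 1.5558
  V=2: p=0.4500, H(U|V=2) = 1.1870
Weighted sum = 1.390 bits.

1.390 bits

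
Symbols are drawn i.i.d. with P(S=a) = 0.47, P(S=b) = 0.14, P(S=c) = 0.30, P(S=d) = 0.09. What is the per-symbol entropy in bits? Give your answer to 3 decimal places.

H(S) = −Σ p·log₂ p.
  −(0.47)·log₂(0.47) = 0.5120
  −(0.14)·log₂(0.14) = 0.3971
  −(0.30)·log₂(0.30) = 0.5211
  −(0.09)·log₂(0.09) = 0.3127
Sum: 0.5120 + 0.3971 + 0.5211 + 0.3127 = 1.743 bits.

1.743 bits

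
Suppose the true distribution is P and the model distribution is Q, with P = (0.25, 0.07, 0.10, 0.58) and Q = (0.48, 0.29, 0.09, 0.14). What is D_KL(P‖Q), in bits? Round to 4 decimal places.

0.8257 bits

D(P‖Q) = Σ p·log₂(p/q).
  0.25·log₂(0.25/0.48) = -0.23528
  0.07·log₂(0.07/0.29) = -0.14354
  0.10·log₂(0.10/0.09) = 0.01520
  0.58·log₂(0.58/0.14) = 1.18936
D(P‖Q) = 0.8257 bits.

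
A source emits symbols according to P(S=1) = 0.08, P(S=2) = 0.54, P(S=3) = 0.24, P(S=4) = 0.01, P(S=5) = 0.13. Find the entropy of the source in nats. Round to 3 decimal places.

1.189 nats

H(S) = −Σ p·ln p.
  −(0.08)·ln(0.08) = 0.2021
  −(0.54)·ln(0.54) = 0.3327
  −(0.24)·ln(0.24) = 0.3425
  −(0.01)·ln(0.01) = 0.0461
  −(0.13)·ln(0.13) = 0.2652
Sum: 0.2021 + 0.3327 + 0.3425 + 0.0461 + 0.2652 = 1.189 nats.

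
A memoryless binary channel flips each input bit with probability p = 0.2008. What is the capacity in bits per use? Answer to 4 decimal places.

0.2765 bits

Binary symmetric channel: C = 1 − h₂(ε) where h₂ is the binary entropy function.
h₂(0.2008) = −0.2008·log₂0.2008 − 0.7992·log₂0.7992 = 0.7235.
C = 1 − 0.7235 = 0.2765 bits per channel use.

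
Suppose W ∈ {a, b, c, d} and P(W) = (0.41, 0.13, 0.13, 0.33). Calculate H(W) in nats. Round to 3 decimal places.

H(W) = −Σ p·ln p.
  −(0.41)·ln(0.41) = 0.3656
  −(0.13)·ln(0.13) = 0.2652
  −(0.13)·ln(0.13) = 0.2652
  −(0.33)·ln(0.33) = 0.3659
Sum: 0.3656 + 0.2652 + 0.2652 + 0.3659 = 1.262 nats.

1.262 nats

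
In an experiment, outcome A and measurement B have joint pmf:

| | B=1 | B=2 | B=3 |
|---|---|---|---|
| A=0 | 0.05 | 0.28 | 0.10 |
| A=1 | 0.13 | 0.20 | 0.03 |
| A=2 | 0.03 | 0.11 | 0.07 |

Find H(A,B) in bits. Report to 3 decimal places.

2.832 bits

H(A,B) = −Σ p(x,y)·log₂ p(x,y) over all 9 cells.
  cell (0,1): −0.05·log₂0.05 = 0.2161
  cell (0,2): −0.28·log₂0.28 = 0.5142
  cell (0,3): −0.10·log₂0.10 = 0.3322
  cell (1,1): −0.13·log₂0.13 = 0.3826
  cell (1,2): −0.20·log₂0.20 = 0.4644
  cell (1,3): −0.03·log₂0.03 = 0.1518
  cell (2,1): −0.03·log₂0.03 = 0.1518
  cell (2,2): −0.11·log₂0.11 = 0.3503
  cell (2,3): −0.07·log₂0.07 = 0.2686
Sum = 2.832 bits.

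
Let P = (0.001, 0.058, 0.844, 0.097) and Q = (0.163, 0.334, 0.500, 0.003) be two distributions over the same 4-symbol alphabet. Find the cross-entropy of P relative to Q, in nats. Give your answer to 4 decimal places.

1.2139 nats

H(P,Q) = −Σ p·ln q.
  −0.001·ln(0.163) = 0.00181
  −0.058·ln(0.334) = 0.06360
  −0.844·ln(0.500) = 0.58502
  −0.097·ln(0.003) = 0.56349
H(P,Q) = 1.2139 nats.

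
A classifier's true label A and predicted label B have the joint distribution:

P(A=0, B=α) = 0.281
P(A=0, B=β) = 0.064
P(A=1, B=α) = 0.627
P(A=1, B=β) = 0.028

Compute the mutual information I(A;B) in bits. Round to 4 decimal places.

Marginals: p(A) = (0.3450, 0.6550), p(B) = (0.9080, 0.0920).
I(A;B) = H(A) + H(B) − H(A,B).
H(A) = 0.9295, H(B) = 0.4431, H(A,B) = 1.3351.
I(A;B) = 0.9295 + 0.4431 − 1.3351 = 0.0375 bits.

0.0375 bits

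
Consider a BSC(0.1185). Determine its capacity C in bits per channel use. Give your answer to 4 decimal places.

0.4750 bits

Binary symmetric channel: C = 1 − h₂(ε) where h₂ is the binary entropy function.
h₂(0.1185) = −0.1185·log₂0.1185 − 0.8815·log₂0.8815 = 0.5250.
C = 1 − 0.5250 = 0.4750 bits per channel use.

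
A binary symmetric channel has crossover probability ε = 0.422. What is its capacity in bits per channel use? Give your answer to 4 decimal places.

0.0176 bits

Binary symmetric channel: C = 1 − h₂(ε) where h₂ is the binary entropy function.
h₂(0.422) = −0.422·log₂0.422 − 0.578·log₂0.578 = 0.9824.
C = 1 − 0.9824 = 0.0176 bits per channel use.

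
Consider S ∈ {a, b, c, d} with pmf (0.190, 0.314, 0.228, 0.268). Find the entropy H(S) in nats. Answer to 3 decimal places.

1.369 nats

H(S) = −Σ p·ln p.
  −(0.190)·ln(0.190) = 0.3155
  −(0.314)·ln(0.314) = 0.3637
  −(0.228)·ln(0.228) = 0.3371
  −(0.268)·ln(0.268) = 0.3529
Sum: 0.3155 + 0.3637 + 0.3371 + 0.3529 = 1.369 nats.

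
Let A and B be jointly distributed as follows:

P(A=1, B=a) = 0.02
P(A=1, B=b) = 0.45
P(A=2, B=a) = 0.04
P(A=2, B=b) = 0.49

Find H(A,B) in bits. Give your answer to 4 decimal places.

1.3213 bits

H(A,B) = −Σ p(x,y)·log₂ p(x,y) over all 4 cells.
  cell (1,a): −0.02·log₂0.02 = 0.11288
  cell (1,b): −0.45·log₂0.45 = 0.51840
  cell (2,a): −0.04·log₂0.04 = 0.18575
  cell (2,b): −0.49·log₂0.49 = 0.50428
Sum = 1.3213 bits.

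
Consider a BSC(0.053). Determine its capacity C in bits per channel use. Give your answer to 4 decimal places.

Binary symmetric channel: C = 1 − h₂(ε) where h₂ is the binary entropy function.
h₂(0.053) = −0.053·log₂0.053 − 0.947·log₂0.947 = 0.2990.
C = 1 − 0.2990 = 0.7010 bits per channel use.

0.7010 bits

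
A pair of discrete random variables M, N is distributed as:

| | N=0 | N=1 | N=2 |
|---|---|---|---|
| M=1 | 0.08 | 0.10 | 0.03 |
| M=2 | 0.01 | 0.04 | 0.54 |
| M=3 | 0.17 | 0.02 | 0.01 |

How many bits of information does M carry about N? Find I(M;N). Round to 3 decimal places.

Marginals: p(M) = (0.2100, 0.5900, 0.2000), p(N) = (0.2600, 0.1600, 0.5800).
I(M;N) = H(M) + H(N) − H(M,N).
H(M) = 1.3863, H(N) = 1.3841, H(M,N) = 2.1216.
I(M;N) = 1.3863 + 1.3841 − 2.1216 = 0.649 bits.

0.649 bits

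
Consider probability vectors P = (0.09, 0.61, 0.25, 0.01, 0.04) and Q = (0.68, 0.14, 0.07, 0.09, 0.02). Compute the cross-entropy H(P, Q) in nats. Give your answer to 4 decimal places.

2.0794 nats

H(P,Q) = −Σ p·ln q.
  −0.09·ln(0.68) = 0.03471
  −0.61·ln(0.14) = 1.19933
  −0.25·ln(0.07) = 0.66482
  −0.01·ln(0.09) = 0.02408
  −0.04·ln(0.02) = 0.15648
H(P,Q) = 2.0794 nats.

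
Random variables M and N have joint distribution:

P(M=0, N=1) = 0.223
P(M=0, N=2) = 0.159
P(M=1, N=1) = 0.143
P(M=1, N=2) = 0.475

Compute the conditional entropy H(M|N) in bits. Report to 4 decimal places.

Marginals: p(M) = (0.3820, 0.6180), p(N) = (0.3660, 0.6340).
H(M|N) = Σ p(N) · H(M|N=·).
  N=1: p=0.3660, H(M|N=1) = 0.9653
  N=2: p=0.6340, H(M|N=2) = 0.8125
Weighted sum = 0.8684 bits.

0.8684 bits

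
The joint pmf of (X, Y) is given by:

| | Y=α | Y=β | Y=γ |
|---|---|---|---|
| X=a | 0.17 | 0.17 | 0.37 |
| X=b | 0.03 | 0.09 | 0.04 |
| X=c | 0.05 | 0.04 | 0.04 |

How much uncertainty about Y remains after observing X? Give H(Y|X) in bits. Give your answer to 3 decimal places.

1.481 bits

Chain rule: H(Y|X) = H(X,Y) − H(X).
Marginals: p(X) = (0.7100, 0.1600, 0.1300), p(Y) = (0.2500, 0.3000, 0.4500).
H(X,Y) = 2.6377 bits; H(X) = 1.1565 bits.
H(Y|X) = 2.6377 − 1.1565 = 1.481 bits.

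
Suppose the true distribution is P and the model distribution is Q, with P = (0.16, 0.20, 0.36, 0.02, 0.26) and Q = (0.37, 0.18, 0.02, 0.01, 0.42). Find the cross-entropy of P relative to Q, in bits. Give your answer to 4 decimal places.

3.2144 bits

H(P,Q) = −Σ p·log₂ q.
  −0.16·log₂(0.37) = 0.22950
  −0.20·log₂(0.18) = 0.49479
  −0.36·log₂(0.02) = 2.03179
  −0.02·log₂(0.01) = 0.13288
  −0.26·log₂(0.42) = 0.32540
H(P,Q) = 3.2144 bits.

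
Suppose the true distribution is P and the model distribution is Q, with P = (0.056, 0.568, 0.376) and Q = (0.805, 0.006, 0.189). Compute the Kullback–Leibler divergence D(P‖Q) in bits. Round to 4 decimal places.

3.8866 bits

D(P‖Q) = Σ p·log₂(p/q).
  0.056·log₂(0.056/0.805) = -0.21535
  0.568·log₂(0.568/0.006) = 3.72880
  0.376·log₂(0.376/0.189) = 0.37312
D(P‖Q) = 3.8866 bits.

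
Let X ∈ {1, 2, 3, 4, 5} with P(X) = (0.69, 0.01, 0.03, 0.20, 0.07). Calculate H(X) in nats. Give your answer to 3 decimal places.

0.915 nats

H(X) = −Σ p·ln p.
  −(0.69)·ln(0.69) = 0.2560
  −(0.01)·ln(0.01) = 0.0461
  −(0.03)·ln(0.03) = 0.1052
  −(0.20)·ln(0.20) = 0.3219
  −(0.07)·ln(0.07) = 0.1861
Sum: 0.2560 + 0.0461 + 0.1052 + 0.3219 + 0.1861 = 0.915 nats.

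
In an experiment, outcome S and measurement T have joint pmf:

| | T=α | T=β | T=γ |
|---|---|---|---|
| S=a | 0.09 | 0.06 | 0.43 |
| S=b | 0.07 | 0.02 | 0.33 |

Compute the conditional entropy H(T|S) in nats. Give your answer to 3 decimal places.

0.698 nats

Chain rule: H(T|S) = H(S,T) − H(S).
Marginals: p(S) = (0.5800, 0.4200), p(T) = (0.1600, 0.0800, 0.7600).
H(S,T) = 1.3787 nats; H(S) = 0.6803 nats.
H(T|S) = 1.3787 − 0.6803 = 0.698 nats.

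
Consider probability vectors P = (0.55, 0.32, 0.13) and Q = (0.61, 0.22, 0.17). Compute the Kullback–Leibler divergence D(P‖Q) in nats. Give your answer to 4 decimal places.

0.0281 nats

D(P‖Q) = Σ p·ln(p/q).
  0.55·ln(0.55/0.61) = -0.05695
  0.32·ln(0.32/0.22) = 0.11990
  0.13·ln(0.13/0.17) = -0.03487
D(P‖Q) = 0.0281 nats.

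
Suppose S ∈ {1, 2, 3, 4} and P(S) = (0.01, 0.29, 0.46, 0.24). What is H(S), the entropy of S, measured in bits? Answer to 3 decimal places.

1.594 bits

H(S) = −Σ p·log₂ p.
  −(0.01)·log₂(0.01) = 0.0664
  −(0.29)·log₂(0.29) = 0.5179
  −(0.46)·log₂(0.46) = 0.5153
  −(0.24)·log₂(0.24) = 0.4941
Sum: 0.0664 + 0.5179 + 0.5153 + 0.4941 = 1.594 bits.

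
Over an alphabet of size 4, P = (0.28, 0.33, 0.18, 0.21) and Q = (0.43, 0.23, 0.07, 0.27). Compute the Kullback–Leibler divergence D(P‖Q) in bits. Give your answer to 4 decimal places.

D(P‖Q) = Σ p·log₂(p/q).
  0.28·log₂(0.28/0.43) = -0.17329
  0.33·log₂(0.33/0.23) = 0.17187
  0.18·log₂(0.18/0.07) = 0.24526
  0.21·log₂(0.21/0.27) = -0.07614
D(P‖Q) = 0.1677 bits.

0.1677 bits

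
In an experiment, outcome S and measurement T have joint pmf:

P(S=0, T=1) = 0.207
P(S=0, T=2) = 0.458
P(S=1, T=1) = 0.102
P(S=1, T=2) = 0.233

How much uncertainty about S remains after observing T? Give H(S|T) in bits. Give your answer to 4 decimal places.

Chain rule: H(S|T) = H(S,T) − H(T).
Marginals: p(S) = (0.6650, 0.3350), p(T) = (0.3090, 0.6910).
H(S,T) = 1.8119 bits; H(T) = 0.8920 bits.
H(S|T) = 1.8119 − 0.8920 = 0.9199 bits.

0.9199 bits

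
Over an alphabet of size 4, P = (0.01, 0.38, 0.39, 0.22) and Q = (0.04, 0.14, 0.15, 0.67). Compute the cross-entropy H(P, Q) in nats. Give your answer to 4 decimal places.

1.6073 nats

H(P,Q) = −Σ p·ln q.
  −0.01·ln(0.04) = 0.03219
  −0.38·ln(0.14) = 0.74712
  −0.39·ln(0.15) = 0.73988
  −0.22·ln(0.67) = 0.08811
H(P,Q) = 1.6073 nats.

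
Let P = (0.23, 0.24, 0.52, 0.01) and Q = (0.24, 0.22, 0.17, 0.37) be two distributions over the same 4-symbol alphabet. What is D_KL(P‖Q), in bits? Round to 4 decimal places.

0.8027 bits

D(P‖Q) = Σ p·log₂(p/q).
  0.23·log₂(0.23/0.24) = -0.01412
  0.24·log₂(0.24/0.22) = 0.03013
  0.52·log₂(0.52/0.17) = 0.83875
  0.01·log₂(0.01/0.37) = -0.05209
D(P‖Q) = 0.8027 bits.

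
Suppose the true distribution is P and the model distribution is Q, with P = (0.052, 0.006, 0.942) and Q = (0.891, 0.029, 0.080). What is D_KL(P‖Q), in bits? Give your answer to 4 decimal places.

D(P‖Q) = Σ p·log₂(p/q).
  0.052·log₂(0.052/0.891) = -0.21314
  0.006·log₂(0.006/0.029) = -0.01364
  0.942·log₂(0.942/0.080) = 3.35131
D(P‖Q) = 3.1245 bits.

3.1245 bits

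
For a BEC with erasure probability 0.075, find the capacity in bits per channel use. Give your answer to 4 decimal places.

Binary erasure channel: capacity C = 1 − ε.
C = 1 − 0.075 = 0.9250 bits per channel use.

0.9250 bits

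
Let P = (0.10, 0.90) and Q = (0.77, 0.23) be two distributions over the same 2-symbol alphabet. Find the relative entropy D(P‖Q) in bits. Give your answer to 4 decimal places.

1.4770 bits

D(P‖Q) = Σ p·log₂(p/q).
  0.10·log₂(0.10/0.77) = -0.29449
  0.90·log₂(0.90/0.23) = 1.77146
D(P‖Q) = 1.4770 bits.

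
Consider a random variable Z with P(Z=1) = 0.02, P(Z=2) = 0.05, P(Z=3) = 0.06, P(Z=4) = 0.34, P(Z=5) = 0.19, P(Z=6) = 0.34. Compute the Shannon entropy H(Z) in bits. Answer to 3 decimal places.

2.086 bits

H(Z) = −Σ p·log₂ p.
  −(0.02)·log₂(0.02) = 0.1129
  −(0.05)·log₂(0.05) = 0.2161
  −(0.06)·log₂(0.06) = 0.2435
  −(0.34)·log₂(0.34) = 0.5292
  −(0.19)·log₂(0.19) = 0.4552
  −(0.34)·log₂(0.34) = 0.5292
Sum: 0.1129 + 0.2161 + 0.2435 + 0.5292 + 0.4552 + 0.5292 = 2.086 bits.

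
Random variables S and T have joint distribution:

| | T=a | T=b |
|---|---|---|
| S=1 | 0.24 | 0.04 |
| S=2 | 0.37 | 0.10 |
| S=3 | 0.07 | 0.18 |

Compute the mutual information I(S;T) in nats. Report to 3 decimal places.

Marginals: p(S) = (0.2800, 0.4700, 0.2500), p(T) = (0.6800, 0.3200).
I(S;T) = Σ p(x,y)·ln[p(x,y)/(p(x)p(y))].
  (1,a): 0.24·ln(1.2605) = 0.0556
  (1,b): 0.04·ln(0.4464) = -0.0323
  (2,a): 0.37·ln(1.1577) = 0.0542
  (2,b): 0.10·ln(0.6649) = -0.0408
  (3,a): 0.07·ln(0.4118) = -0.0621
  (3,b): 0.18·ln(2.2500) = 0.1460
Sum = 0.121 nats.

0.121 nats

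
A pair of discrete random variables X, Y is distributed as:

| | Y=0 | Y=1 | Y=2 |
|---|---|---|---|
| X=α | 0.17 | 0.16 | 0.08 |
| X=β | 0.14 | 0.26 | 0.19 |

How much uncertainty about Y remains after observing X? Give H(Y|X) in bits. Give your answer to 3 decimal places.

1.530 bits

Chain rule: H(Y|X) = H(X,Y) − H(X).
Marginals: p(X) = (0.4100, 0.5900), p(Y) = (0.3100, 0.4200, 0.2700).
H(X,Y) = 2.5067 bits; H(X) = 0.9765 bits.
H(Y|X) = 2.5067 − 0.9765 = 1.530 bits.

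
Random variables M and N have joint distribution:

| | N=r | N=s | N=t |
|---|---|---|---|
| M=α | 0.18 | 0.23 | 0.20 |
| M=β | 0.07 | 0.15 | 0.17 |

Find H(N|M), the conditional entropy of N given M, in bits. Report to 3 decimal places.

Chain rule: H(N|M) = H(M,N) − H(M).
Marginals: p(M) = (0.6100, 0.3900), p(N) = (0.2500, 0.3800, 0.3700).
H(M,N) = 2.5110 bits; H(M) = 0.9648 bits.
H(N|M) = 2.5110 − 0.9648 = 1.546 bits.

1.546 bits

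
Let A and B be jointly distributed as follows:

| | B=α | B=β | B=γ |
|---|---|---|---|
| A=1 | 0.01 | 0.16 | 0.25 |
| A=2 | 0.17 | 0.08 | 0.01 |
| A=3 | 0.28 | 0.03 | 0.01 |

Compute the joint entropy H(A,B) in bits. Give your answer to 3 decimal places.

2.514 bits

H(A,B) = −Σ p(x,y)·log₂ p(x,y) over all 9 cells.
  cell (1,α): −0.01·log₂0.01 = 0.0664
  cell (1,β): −0.16·log₂0.16 = 0.4230
  cell (1,γ): −0.25·log₂0.25 = 0.5000
  cell (2,α): −0.17·log₂0.17 = 0.4346
  cell (2,β): −0.08·log₂0.08 = 0.2915
  cell (2,γ): −0.01·log₂0.01 = 0.0664
  cell (3,α): −0.28·log₂0.28 = 0.5142
  cell (3,β): −0.03·log₂0.03 = 0.1518
  cell (3,γ): −0.01·log₂0.01 = 0.0664
Sum = 2.514 bits.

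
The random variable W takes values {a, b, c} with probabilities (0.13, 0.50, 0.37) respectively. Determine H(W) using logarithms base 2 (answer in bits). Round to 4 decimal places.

H(W) = −Σ p·log₂ p.
  −(0.13)·log₂(0.13) = 0.38264
  −(0.50)·log₂(0.50) = 0.50000
  −(0.37)·log₂(0.37) = 0.53073
Sum: 0.38264 + 0.50000 + 0.53073 = 1.4134 bits.

1.4134 bits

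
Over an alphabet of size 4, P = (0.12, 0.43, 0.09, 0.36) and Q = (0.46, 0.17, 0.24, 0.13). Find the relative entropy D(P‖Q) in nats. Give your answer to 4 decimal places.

D(P‖Q) = Σ p·ln(p/q).
  0.12·ln(0.12/0.46) = -0.16125
  0.43·ln(0.43/0.17) = 0.39903
  0.09·ln(0.09/0.24) = -0.08827
  0.36·ln(0.36/0.13) = 0.36669
D(P‖Q) = 0.5162 nats.

0.5162 nats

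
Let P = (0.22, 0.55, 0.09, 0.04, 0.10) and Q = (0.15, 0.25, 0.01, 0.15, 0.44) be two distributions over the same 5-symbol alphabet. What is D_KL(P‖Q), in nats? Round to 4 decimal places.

D(P‖Q) = Σ p·ln(p/q).
  0.22·ln(0.22/0.15) = 0.08426
  0.55·ln(0.55/0.25) = 0.43365
  0.09·ln(0.09/0.01) = 0.19775
  0.04·ln(0.04/0.15) = -0.05287
  0.10·ln(0.10/0.44) = -0.14816
D(P‖Q) = 0.5146 nats.

0.5146 nats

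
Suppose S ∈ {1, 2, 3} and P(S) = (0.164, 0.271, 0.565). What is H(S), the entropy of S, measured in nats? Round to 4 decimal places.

H(S) = −Σ p·ln p.
  −(0.164)·ln(0.164) = 0.29649
  −(0.271)·ln(0.271) = 0.35383
  −(0.565)·ln(0.565) = 0.32258
Sum: 0.29649 + 0.35383 + 0.32258 = 0.9729 nats.

0.9729 nats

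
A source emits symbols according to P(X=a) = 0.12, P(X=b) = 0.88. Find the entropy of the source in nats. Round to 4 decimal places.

H(X) = −Σ p·ln p.
  −(0.12)·ln(0.12) = 0.25443
  −(0.88)·ln(0.88) = 0.11249
Sum: 0.25443 + 0.11249 = 0.3669 nats.

0.3669 nats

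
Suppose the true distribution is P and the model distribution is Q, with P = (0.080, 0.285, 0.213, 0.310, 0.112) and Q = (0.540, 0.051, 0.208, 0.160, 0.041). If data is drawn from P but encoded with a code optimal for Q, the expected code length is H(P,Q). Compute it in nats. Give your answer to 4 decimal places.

2.1577 nats

H(P,Q) = −Σ p·ln q.
  −0.080·ln(0.540) = 0.04929
  −0.285·ln(0.051) = 0.84814
  −0.213·ln(0.208) = 0.33446
  −0.310·ln(0.160) = 0.56810
  −0.112·ln(0.041) = 0.35775
H(P,Q) = 2.1577 nats.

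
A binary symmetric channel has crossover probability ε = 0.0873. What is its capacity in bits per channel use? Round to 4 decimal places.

0.5726 bits

Binary symmetric channel: C = 1 − h₂(ε) where h₂ is the binary entropy function.
h₂(0.0873) = −0.0873·log₂0.0873 − 0.9127·log₂0.9127 = 0.4274.
C = 1 − 0.4274 = 0.5726 bits per channel use.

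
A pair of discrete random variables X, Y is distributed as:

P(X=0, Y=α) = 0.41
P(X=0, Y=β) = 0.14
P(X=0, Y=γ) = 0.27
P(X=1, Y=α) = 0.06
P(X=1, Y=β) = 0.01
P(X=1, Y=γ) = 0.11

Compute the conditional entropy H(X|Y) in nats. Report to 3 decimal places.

Marginals: p(X) = (0.8200, 0.1800), p(Y) = (0.4700, 0.1500, 0.3800).
H(X|Y) = Σ p(Y) · H(X|Y=·).
  Y=α: p=0.4700, H(X|Y=α) = 0.3819
  Y=β: p=0.1500, H(X|Y=β) = 0.2449
  Y=γ: p=0.3800, H(X|Y=γ) = 0.6017
Weighted sum = 0.445 nats.

0.445 nats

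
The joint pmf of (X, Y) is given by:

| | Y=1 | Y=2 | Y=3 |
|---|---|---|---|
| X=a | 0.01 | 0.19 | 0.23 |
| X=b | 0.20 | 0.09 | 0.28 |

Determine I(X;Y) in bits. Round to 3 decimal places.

Marginals: p(X) = (0.4300, 0.5700), p(Y) = (0.2100, 0.2800, 0.5100).
I(X;Y) = Σ p(x,y)·log₂[p(x,y)/(p(x)p(y))].
  (a,1): 0.01·log₂(0.1107) = -0.0317
  (a,2): 0.19·log₂(1.5781) = 0.1251
  (a,3): 0.23·log₂(1.0488) = 0.0158
  (b,1): 0.20·log₂(1.6708) = 0.1481
  (b,2): 0.09·log₂(0.5639) = -0.0744
  (b,3): 0.28·log₂(0.9632) = -0.0151
Sum = 0.168 bits.

0.168 bits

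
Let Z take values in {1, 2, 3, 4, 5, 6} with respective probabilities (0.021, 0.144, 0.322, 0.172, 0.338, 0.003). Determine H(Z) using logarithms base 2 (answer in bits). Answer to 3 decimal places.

2.037 bits

H(Z) = −Σ p·log₂ p.
  −(0.021)·log₂(0.021) = 0.1170
  −(0.144)·log₂(0.144) = 0.4026
  −(0.322)·log₂(0.322) = 0.5264
  −(0.172)·log₂(0.172) = 0.4368
  −(0.338)·log₂(0.338) = 0.5289
  −(0.003)·log₂(0.003) = 0.0251
Sum: 0.1170 + 0.4026 + 0.5264 + 0.4368 + 0.5289 + 0.0251 = 2.037 bits.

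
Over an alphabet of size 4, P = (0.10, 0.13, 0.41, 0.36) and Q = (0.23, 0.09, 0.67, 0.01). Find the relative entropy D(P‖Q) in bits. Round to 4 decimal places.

D(P‖Q) = Σ p·log₂(p/q).
  0.10·log₂(0.10/0.23) = -0.12016
  0.13·log₂(0.13/0.09) = 0.06897
  0.41·log₂(0.41/0.67) = -0.29050
  0.36·log₂(0.36/0.01) = 1.86117
D(P‖Q) = 1.5195 bits.

1.5195 bits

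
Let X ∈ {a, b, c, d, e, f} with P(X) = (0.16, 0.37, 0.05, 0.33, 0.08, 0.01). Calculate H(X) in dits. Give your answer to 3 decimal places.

0.619 dits

H(X) = −Σ p·log₁₀ p.
  −(0.16)·log₁₀(0.16) = 0.1273
  −(0.37)·log₁₀(0.37) = 0.1598
  −(0.05)·log₁₀(0.05) = 0.0651
  −(0.33)·log₁₀(0.33) = 0.1589
  −(0.08)·log₁₀(0.08) = 0.0878
  −(0.01)·log₁₀(0.01) = 0.0200
Sum: 0.1273 + 0.1598 + 0.0651 + 0.1589 + 0.0878 + 0.0200 = 0.619 dits.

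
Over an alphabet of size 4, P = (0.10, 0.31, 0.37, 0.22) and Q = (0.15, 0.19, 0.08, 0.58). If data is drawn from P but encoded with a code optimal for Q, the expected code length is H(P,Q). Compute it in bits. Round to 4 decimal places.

H(P,Q) = −Σ p·log₂ q.
  −0.10·log₂(0.15) = 0.27370
  −0.31·log₂(0.19) = 0.74274
  −0.37·log₂(0.08) = 1.34823
  −0.22·log₂(0.58) = 0.17289
H(P,Q) = 2.5376 bits.

2.5376 bits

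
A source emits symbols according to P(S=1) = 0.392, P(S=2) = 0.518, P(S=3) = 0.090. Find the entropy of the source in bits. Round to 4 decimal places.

H(S) = −Σ p·log₂ p.
  −(0.392)·log₂(0.392) = 0.52962
  −(0.518)·log₂(0.518) = 0.49157
  −(0.090)·log₂(0.090) = 0.31265
Sum: 0.52962 + 0.49157 + 0.31265 = 1.3338 bits.

1.3338 bits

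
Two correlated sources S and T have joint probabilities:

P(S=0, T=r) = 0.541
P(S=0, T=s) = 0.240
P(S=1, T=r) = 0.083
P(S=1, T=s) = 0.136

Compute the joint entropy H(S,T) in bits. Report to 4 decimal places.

1.6631 bits

H(S,T) = −Σ p(x,y)·log₂ p(x,y) over all 4 cells.
  cell (0,r): −0.541·log₂0.541 = 0.47949
  cell (0,s): −0.240·log₂0.240 = 0.49413
  cell (1,r): −0.083·log₂0.083 = 0.29803
  cell (1,s): −0.136·log₂0.136 = 0.39145
Sum = 1.6631 bits.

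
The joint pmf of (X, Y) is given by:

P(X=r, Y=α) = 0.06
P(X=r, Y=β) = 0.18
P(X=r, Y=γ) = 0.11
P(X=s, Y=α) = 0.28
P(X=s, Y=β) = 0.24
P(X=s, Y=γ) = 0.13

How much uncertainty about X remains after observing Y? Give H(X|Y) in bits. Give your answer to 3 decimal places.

Marginals: p(X) = (0.3500, 0.6500), p(Y) = (0.3400, 0.4200, 0.2400).
H(X|Y) = Σ p(Y) · H(X|Y=·).
  Y=α: p=0.3400, H(X|Y=α) = 0.6723
  Y=β: p=0.4200, H(X|Y=β) = 0.9852
  Y=γ: p=0.2400, H(X|Y=γ) = 0.9950
Weighted sum = 0.881 bits.

0.881 bits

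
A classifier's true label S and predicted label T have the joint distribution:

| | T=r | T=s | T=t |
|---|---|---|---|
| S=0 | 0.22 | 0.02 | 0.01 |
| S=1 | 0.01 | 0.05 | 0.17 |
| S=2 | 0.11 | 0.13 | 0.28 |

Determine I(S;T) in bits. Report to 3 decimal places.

0.363 bits

Marginals: p(S) = (0.2500, 0.2300, 0.5200), p(T) = (0.3400, 0.2000, 0.4600).
I(S;T) = Σ p(x,y)·log₂[p(x,y)/(p(x)p(y))].
  (0,r): 0.22·log₂(2.5882) = 0.3018
  (0,s): 0.02·log₂(0.4000) = -0.0264
  (0,t): 0.01·log₂(0.0870) = -0.0352
  (1,r): 0.01·log₂(0.1279) = -0.0297
  (1,s): 0.05·log₂(1.0870) = 0.0060
  (1,t): 0.17·log₂(1.6068) = 0.1163
  (2,r): 0.11·log₂(0.6222) = -0.0753
  (2,s): 0.13·log₂(1.2500) = 0.0419
  (2,t): 0.28·log₂(1.1706) = 0.0636
Sum = 0.363 bits.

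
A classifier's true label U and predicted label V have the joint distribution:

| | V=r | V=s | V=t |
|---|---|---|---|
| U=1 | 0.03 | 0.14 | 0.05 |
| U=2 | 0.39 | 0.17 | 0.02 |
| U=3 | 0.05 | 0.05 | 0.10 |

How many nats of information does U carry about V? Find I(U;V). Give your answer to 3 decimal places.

Marginals: p(U) = (0.2200, 0.5800, 0.2000), p(V) = (0.4700, 0.3600, 0.1700).
I(U;V) = H(U) + H(V) − H(U,V).
H(U) = 0.9709, H(V) = 1.0239, H(U,V) = 1.8068.
I(U;V) = 0.9709 + 1.0239 − 1.8068 = 0.188 nats.

0.188 nats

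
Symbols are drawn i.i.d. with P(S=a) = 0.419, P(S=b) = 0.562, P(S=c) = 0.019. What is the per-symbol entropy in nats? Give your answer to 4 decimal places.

H(S) = −Σ p·ln p.
  −(0.419)·ln(0.419) = 0.36448
  −(0.562)·ln(0.562) = 0.32385
  −(0.019)·ln(0.019) = 0.07530
Sum: 0.36448 + 0.32385 + 0.07530 = 0.7636 nats.

0.7636 nats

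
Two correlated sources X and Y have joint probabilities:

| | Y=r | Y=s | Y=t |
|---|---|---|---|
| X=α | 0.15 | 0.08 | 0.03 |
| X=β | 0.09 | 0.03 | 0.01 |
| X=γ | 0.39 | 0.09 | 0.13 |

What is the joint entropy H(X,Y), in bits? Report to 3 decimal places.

2.610 bits

H(X,Y) = −Σ p(x,y)·log₂ p(x,y) over all 9 cells.
  cell (α,r): −0.15·log₂0.15 = 0.4105
  cell (α,s): −0.08·log₂0.08 = 0.2915
  cell (α,t): −0.03·log₂0.03 = 0.1518
  cell (β,r): −0.09·log₂0.09 = 0.3127
  cell (β,s): −0.03·log₂0.03 = 0.1518
  cell (β,t): −0.01·log₂0.01 = 0.0664
  cell (γ,r): −0.39·log₂0.39 = 0.5298
  cell (γ,s): −0.09·log₂0.09 = 0.3127
  cell (γ,t): −0.13·log₂0.13 = 0.3826
Sum = 2.610 bits.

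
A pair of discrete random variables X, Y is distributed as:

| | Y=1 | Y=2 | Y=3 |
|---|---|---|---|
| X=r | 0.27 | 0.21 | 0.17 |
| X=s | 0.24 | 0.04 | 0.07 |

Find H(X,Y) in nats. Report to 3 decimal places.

1.640 nats

H(X,Y) = −Σ p(x,y)·ln p(x,y) over all 6 cells.
  cell (r,1): −0.27·ln0.27 = 0.3535
  cell (r,2): −0.21·ln0.21 = 0.3277
  cell (r,3): −0.17·ln0.17 = 0.3012
  cell (s,1): −0.24·ln0.24 = 0.3425
  cell (s,2): −0.04·ln0.04 = 0.1288
  cell (s,3): −0.07·ln0.07 = 0.1861
Sum = 1.640 nats.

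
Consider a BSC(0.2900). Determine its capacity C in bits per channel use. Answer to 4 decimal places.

0.1313 bits

Binary symmetric channel: C = 1 − h₂(ε) where h₂ is the binary entropy function.
h₂(0.2900) = −0.2900·log₂0.2900 − 0.7100·log₂0.7100 = 0.8687.
C = 1 − 0.8687 = 0.1313 bits per channel use.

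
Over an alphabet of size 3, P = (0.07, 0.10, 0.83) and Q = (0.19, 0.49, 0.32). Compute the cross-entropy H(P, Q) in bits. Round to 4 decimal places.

1.6350 bits

H(P,Q) = −Σ p·log₂ q.
  −0.07·log₂(0.19) = 0.16772
  −0.10·log₂(0.49) = 0.10291
  −0.83·log₂(0.32) = 1.36440
H(P,Q) = 1.6350 bits.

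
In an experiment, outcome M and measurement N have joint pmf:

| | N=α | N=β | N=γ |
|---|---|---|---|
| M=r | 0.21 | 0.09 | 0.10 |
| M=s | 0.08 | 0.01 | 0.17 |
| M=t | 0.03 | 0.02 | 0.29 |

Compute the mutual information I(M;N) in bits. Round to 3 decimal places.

0.232 bits

Marginals: p(M) = (0.4000, 0.2600, 0.3400), p(N) = (0.3200, 0.1200, 0.5600).
I(M;N) = H(M) + H(N) − H(M,N).
H(M) = 1.5632, H(N) = 1.3615, H(M,N) = 2.6928.
I(M;N) = 1.5632 + 1.3615 − 2.6928 = 0.232 bits.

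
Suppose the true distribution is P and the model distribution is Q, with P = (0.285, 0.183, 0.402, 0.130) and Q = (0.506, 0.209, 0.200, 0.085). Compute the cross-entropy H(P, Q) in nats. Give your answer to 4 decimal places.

1.4481 nats

H(P,Q) = −Σ p·ln q.
  −0.285·ln(0.506) = 0.19415
  −0.183·ln(0.209) = 0.28647
  −0.402·ln(0.200) = 0.64699
  −0.130·ln(0.085) = 0.32046
H(P,Q) = 1.4481 nats.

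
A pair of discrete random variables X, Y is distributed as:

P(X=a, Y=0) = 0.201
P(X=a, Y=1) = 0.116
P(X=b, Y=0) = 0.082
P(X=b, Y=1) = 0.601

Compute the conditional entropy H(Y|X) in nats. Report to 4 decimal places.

Marginals: p(X) = (0.3170, 0.6830), p(Y) = (0.2830, 0.7170).
H(Y|X) = Σ p(X) · H(Y|X=·).
  X=a: p=0.3170, H(Y|X=a) = 0.6568
  X=b: p=0.6830, H(Y|X=b) = 0.3670
Weighted sum = 0.4589 nats.

0.4589 nats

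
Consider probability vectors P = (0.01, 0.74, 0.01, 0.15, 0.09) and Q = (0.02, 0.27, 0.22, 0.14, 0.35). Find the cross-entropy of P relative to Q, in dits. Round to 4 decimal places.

H(P,Q) = −Σ p·log₁₀ q.
  −0.01·log₁₀(0.02) = 0.01699
  −0.74·log₁₀(0.27) = 0.42079
  −0.01·log₁₀(0.22) = 0.00658
  −0.15·log₁₀(0.14) = 0.12808
  −0.09·log₁₀(0.35) = 0.04103
H(P,Q) = 0.6135 dits.

0.6135 dits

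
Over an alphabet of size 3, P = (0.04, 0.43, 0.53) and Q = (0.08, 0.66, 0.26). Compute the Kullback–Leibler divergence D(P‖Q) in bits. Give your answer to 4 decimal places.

D(P‖Q) = Σ p·log₂(p/q).
  0.04·log₂(0.04/0.08) = -0.04000
  0.43·log₂(0.43/0.66) = -0.26580
  0.53·log₂(0.53/0.26) = 0.54456
D(P‖Q) = 0.2388 bits.

0.2388 bits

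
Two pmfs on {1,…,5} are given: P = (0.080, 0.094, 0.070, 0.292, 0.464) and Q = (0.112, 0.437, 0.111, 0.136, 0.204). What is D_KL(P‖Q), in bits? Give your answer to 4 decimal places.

D(P‖Q) = Σ p·log₂(p/q).
  0.080·log₂(0.080/0.112) = -0.03883
  0.094·log₂(0.094/0.437) = -0.20839
  0.070·log₂(0.070/0.111) = -0.04656
  0.292·log₂(0.292/0.136) = 0.32189
  0.464·log₂(0.464/0.204) = 0.55010
D(P‖Q) = 0.5782 bits.

0.5782 bits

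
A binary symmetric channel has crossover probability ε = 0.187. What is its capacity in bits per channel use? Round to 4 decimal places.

Binary symmetric channel: C = 1 − h₂(ε) where h₂ is the binary entropy function.
h₂(0.187) = −0.187·log₂0.187 − 0.813·log₂0.813 = 0.6952.
C = 1 − 0.6952 = 0.3048 bits per channel use.

0.3048 bits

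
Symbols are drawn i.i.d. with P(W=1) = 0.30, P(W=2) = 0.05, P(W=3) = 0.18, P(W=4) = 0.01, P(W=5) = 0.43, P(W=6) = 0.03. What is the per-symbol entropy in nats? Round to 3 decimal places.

1.334 nats

H(W) = −Σ p·ln p.
  −(0.30)·ln(0.30) = 0.3612
  −(0.05)·ln(0.05) = 0.1498
  −(0.18)·ln(0.18) = 0.3087
  −(0.01)·ln(0.01) = 0.0461
  −(0.43)·ln(0.43) = 0.3629
  −(0.03)·ln(0.03) = 0.1052
Sum: 0.3612 + 0.1498 + 0.3087 + 0.0461 + 0.3629 + 0.1052 = 1.334 nats.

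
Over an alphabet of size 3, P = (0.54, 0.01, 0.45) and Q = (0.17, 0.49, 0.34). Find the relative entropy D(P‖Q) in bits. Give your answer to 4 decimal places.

D(P‖Q) = Σ p·log₂(p/q).
  0.54·log₂(0.54/0.17) = 0.90041
  0.01·log₂(0.01/0.49) = -0.05615
  0.45·log₂(0.45/0.34) = 0.18198
D(P‖Q) = 1.0262 bits.

1.0262 bits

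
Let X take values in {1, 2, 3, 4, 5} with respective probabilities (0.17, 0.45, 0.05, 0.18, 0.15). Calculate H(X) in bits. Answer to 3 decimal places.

2.025 bits

H(X) = −Σ p·log₂ p.
  −(0.17)·log₂(0.17) = 0.4346
  −(0.45)·log₂(0.45) = 0.5184
  −(0.05)·log₂(0.05) = 0.2161
  −(0.18)·log₂(0.18) = 0.4453
  −(0.15)·log₂(0.15) = 0.4105
Sum: 0.4346 + 0.5184 + 0.2161 + 0.4453 + 0.4105 = 2.025 bits.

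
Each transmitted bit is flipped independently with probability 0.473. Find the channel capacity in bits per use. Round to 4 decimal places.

Binary symmetric channel: C = 1 − h₂(ε) where h₂ is the binary entropy function.
h₂(0.473) = −0.473·log₂0.473 − 0.527·log₂0.527 = 0.9979.
C = 1 − 0.9979 = 0.0021 bits per channel use.

0.0021 bits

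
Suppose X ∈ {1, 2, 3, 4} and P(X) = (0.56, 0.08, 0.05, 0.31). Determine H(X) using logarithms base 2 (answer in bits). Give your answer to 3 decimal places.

1.500 bits

H(X) = −Σ p·log₂ p.
  −(0.56)·log₂(0.56) = 0.4684
  −(0.08)·log₂(0.08) = 0.2915
  −(0.05)·log₂(0.05) = 0.2161
  −(0.31)·log₂(0.31) = 0.5238
Sum: 0.4684 + 0.2915 + 0.2161 + 0.5238 = 1.500 bits.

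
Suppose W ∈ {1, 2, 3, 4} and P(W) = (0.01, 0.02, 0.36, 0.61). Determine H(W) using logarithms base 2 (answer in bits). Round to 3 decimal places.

H(W) = −Σ p·log₂ p.
  −(0.01)·log₂(0.01) = 0.0664
  −(0.02)·log₂(0.02) = 0.1129
  −(0.36)·log₂(0.36) = 0.5306
  −(0.61)·log₂(0.61) = 0.4350
Sum: 0.0664 + 0.1129 + 0.5306 + 0.4350 = 1.145 bits.

1.145 bits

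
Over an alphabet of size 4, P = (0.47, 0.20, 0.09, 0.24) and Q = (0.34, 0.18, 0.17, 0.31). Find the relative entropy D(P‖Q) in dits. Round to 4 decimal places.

0.0237 dits

D(P‖Q) = Σ p·log₁₀(p/q).
  0.47·log₁₀(0.47/0.34) = 0.06609
  0.20·log₁₀(0.20/0.18) = 0.00915
  0.09·log₁₀(0.09/0.17) = -0.02486
  0.24·log₁₀(0.24/0.31) = -0.02668
D(P‖Q) = 0.0237 dits.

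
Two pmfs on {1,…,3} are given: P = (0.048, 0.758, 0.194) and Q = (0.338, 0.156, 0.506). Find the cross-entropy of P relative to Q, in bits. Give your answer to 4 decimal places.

H(P,Q) = −Σ p·log₂ q.
  −0.048·log₂(0.338) = 0.07512
  −0.758·log₂(0.156) = 2.03173
  −0.194·log₂(0.506) = 0.19066
H(P,Q) = 2.2975 bits.

2.2975 bits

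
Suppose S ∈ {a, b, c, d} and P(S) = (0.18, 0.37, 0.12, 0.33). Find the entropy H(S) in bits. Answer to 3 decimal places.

1.871 bits

H(S) = −Σ p·log₂ p.
  −(0.18)·log₂(0.18) = 0.4453
  −(0.37)·log₂(0.37) = 0.5307
  −(0.12)·log₂(0.12) = 0.3671
  −(0.33)·log₂(0.33) = 0.5278
Sum: 0.4453 + 0.5307 + 0.3671 + 0.5278 = 1.871 bits.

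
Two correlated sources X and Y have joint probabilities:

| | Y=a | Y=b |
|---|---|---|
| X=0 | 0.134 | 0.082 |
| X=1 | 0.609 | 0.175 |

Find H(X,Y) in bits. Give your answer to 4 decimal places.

1.5602 bits

H(X,Y) = −Σ p(x,y)·log₂ p(x,y) over all 4 cells.
  cell (0,a): −0.134·log₂0.134 = 0.38856
  cell (0,b): −0.082·log₂0.082 = 0.29588
  cell (1,a): −0.609·log₂0.609 = 0.43573
  cell (1,b): −0.175·log₂0.175 = 0.44005
Sum = 1.5602 bits.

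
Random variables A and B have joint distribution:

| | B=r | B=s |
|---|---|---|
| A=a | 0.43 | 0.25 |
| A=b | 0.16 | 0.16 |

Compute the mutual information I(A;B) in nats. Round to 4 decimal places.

Marginals: p(A) = (0.6800, 0.3200), p(B) = (0.5900, 0.4100).
I(A;B) = Σ p(x,y)·ln[p(x,y)/(p(x)p(y))].
  (a,r): 0.43·ln(1.0718) = 0.02981
  (a,s): 0.25·ln(0.8967) = -0.02726
  (b,r): 0.16·ln(0.8475) = -0.02648
  (b,s): 0.16·ln(1.2195) = 0.03175
Sum = 0.0078 nats.

0.0078 nats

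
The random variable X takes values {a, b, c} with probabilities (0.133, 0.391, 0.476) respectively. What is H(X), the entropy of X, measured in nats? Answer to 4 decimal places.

H(X) = −Σ p·ln p.
  −(0.133)·ln(0.133) = 0.26832
  −(0.391)·ln(0.391) = 0.36717
  −(0.476)·ln(0.476) = 0.35335
Sum: 0.26832 + 0.36717 + 0.35335 = 0.9888 nats.

0.9888 nats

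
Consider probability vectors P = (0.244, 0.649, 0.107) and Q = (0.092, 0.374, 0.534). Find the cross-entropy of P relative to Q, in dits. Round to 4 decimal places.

0.5592 dits

H(P,Q) = −Σ p·log₁₀ q.
  −0.244·log₁₀(0.092) = 0.25284
  −0.649·log₁₀(0.374) = 0.27721
  −0.107·log₁₀(0.534) = 0.02915
H(P,Q) = 0.5592 dits.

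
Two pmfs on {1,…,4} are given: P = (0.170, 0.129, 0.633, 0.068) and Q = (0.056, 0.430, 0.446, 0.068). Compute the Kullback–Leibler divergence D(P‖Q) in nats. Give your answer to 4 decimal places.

D(P‖Q) = Σ p·ln(p/q).
  0.170·ln(0.170/0.056) = 0.18878
  0.129·ln(0.129/0.430) = -0.15531
  0.633·ln(0.633/0.446) = 0.22165
  0.068·ln(0.068/0.068) = 0.00000
D(P‖Q) = 0.2551 nats.

0.2551 nats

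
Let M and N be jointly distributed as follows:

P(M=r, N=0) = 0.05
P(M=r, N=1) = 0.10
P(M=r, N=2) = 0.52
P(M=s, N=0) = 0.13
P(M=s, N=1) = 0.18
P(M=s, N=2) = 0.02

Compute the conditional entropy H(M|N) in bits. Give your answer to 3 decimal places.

Marginals: p(M) = (0.6700, 0.3300), p(N) = (0.1800, 0.2800, 0.5400).
H(M|N) = Σ p(N) · H(M|N=·).
  N=0: p=0.1800, H(M|N=0) = 0.8524
  N=1: p=0.2800, H(M|N=1) = 0.9403
  N=2: p=0.5400, H(M|N=2) = 0.2285
Weighted sum = 0.540 bits.

0.540 bits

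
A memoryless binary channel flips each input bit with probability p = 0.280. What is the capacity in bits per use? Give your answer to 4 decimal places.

Binary symmetric channel: C = 1 − h₂(ε) where h₂ is the binary entropy function.
h₂(0.280) = −0.280·log₂0.280 − 0.720·log₂0.720 = 0.8555.
C = 1 − 0.8555 = 0.1445 bits per channel use.

0.1445 bits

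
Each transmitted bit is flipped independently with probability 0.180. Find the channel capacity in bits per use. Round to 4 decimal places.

0.3199 bits

Binary symmetric channel: C = 1 − h₂(ε) where h₂ is the binary entropy function.
h₂(0.180) = −0.180·log₂0.180 − 0.820·log₂0.820 = 0.6801.
C = 1 − 0.6801 = 0.3199 bits per channel use.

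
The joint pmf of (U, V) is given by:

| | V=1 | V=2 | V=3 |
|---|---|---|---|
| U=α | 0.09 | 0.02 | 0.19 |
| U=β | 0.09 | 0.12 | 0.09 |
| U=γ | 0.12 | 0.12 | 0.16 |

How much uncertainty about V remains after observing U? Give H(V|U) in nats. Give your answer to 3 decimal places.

1.012 nats

Marginals: p(U) = (0.3000, 0.3000, 0.4000), p(V) = (0.3000, 0.2600, 0.4400).
H(V|U) = Σ p(U) · H(V|U=·).
  U=α: p=0.3000, H(V|U=α) = 0.8310
  U=β: p=0.3000, H(V|U=β) = 1.0889
  U=γ: p=0.4000, H(V|U=γ) = 1.0889
Weighted sum = 1.012 nats.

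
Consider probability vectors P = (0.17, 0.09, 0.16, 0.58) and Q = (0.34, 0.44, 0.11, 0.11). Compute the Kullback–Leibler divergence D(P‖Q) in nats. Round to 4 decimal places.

D(P‖Q) = Σ p·ln(p/q).
  0.17·ln(0.17/0.34) = -0.11784
  0.09·ln(0.09/0.44) = -0.14283
  0.16·ln(0.16/0.11) = 0.05995
  0.58·ln(0.58/0.11) = 0.96428
D(P‖Q) = 0.7636 nats.

0.7636 nats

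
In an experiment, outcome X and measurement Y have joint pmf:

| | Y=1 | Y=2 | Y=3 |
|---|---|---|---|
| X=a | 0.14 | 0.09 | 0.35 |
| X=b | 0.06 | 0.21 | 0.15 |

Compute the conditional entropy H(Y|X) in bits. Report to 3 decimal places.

1.385 bits

Chain rule: H(Y|X) = H(X,Y) − H(X).
Marginals: p(X) = (0.5800, 0.4200), p(Y) = (0.2000, 0.3000, 0.5000).
H(X,Y) = 2.3668 bits; H(X) = 0.9815 bits.
H(Y|X) = 2.3668 − 0.9815 = 1.385 bits.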